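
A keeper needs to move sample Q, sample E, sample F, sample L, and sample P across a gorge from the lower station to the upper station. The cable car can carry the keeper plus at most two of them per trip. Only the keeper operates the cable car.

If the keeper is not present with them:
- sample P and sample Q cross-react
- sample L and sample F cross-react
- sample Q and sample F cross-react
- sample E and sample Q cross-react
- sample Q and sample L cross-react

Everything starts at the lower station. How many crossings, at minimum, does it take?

7

Counting alone: the keeper can take at most 2 across per trip to the upper station, so moving all 5 needs at least 3 loaded trips out, with a return between consecutive ones — at least 5 crossings.
The safety rule pushes this higher. Following every safe sequence of crossings, the most of the 5 that can be at the upper station as the cable car arrives there on crossing 5 is 4 — never all 5.
So no plan with fewer than 7 crossings exists, and this one achieves 7:
1. Keeper goes to the upper station with sample F and sample Q.
2. Keeper goes back to the lower station with sample Q.
3. Keeper goes to the upper station with sample E and sample Q.
4. Keeper goes back to the lower station with sample Q.
5. Keeper goes to the upper station with sample P and sample Q.
6. Keeper goes back to the lower station with sample Q.
7. Keeper goes to the upper station with sample L and sample Q.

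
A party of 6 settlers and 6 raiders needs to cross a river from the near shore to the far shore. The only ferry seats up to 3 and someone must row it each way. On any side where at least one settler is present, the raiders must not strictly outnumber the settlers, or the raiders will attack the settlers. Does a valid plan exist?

Following every safe sequence of crossings from the start, the most of the 12 that can be at the far shore as the ferry arrives there on crossings 1, 3, 5 is 3, 5, 6 respectively; the best ever achieved is 6 of 12.
From crossing 7 on, no configuration arises that was not already reachable earlier: only 17 distinct safe configurations (who is on which side, and where the ferry is) can ever be reached, none of them has everyone across, and every continuation just revisits them. They are: 0 settlers + 0 raiders across (ferry back at the start); 0 settlers + 1 raider across (ferry there); 0 settlers + 1 raider across (ferry back at the start); 0 settlers + 2 raiders across (ferry there); 0 settlers + 2 raiders across (ferry back at the start); 0 settlers + 3 raiders across (ferry there); 0 settlers + 3 raiders across (ferry back at the start); 0 settlers + 4 raiders across (ferry there); 0 settlers + 4 raiders across (ferry back at the start); 0 settlers + 5 raiders across (ferry there); 0 settlers + 5 raiders across (ferry back at the start); 0 settlers + 6 raiders across (ferry there); 1 settler + 1 raider across (ferry there); 1 settler + 1 raider across (ferry back at the start); 2 settlers + 2 raiders across (ferry there); 2 settlers + 2 raiders across (ferry back at the start); 3 settlers + 3 raiders across (ferry there). So no valid plan exists.

No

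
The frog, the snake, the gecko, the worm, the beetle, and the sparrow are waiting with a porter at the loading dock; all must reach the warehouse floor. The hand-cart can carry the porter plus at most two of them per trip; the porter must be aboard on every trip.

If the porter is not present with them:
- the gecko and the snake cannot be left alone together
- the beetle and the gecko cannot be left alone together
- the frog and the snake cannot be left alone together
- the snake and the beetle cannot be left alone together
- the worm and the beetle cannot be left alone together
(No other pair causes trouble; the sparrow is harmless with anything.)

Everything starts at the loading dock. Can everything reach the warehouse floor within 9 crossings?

Yes

Yes — this plan uses 9 crossings (≤ 9):
1. Porter goes to the warehouse floor with the beetle and the snake.
2. Porter goes back to the loading dock with the snake.
3. Porter goes to the warehouse floor with the frog and the snake.
4. Porter goes back to the loading dock with the snake.
5. Porter goes to the warehouse floor with the snake and the sparrow.
6. Porter goes back to the loading dock with the snake.
7. Porter goes to the warehouse floor with the gecko and the worm.
8. Porter goes back to the loading dock with the beetle.
9. Porter goes to the warehouse floor with the beetle and the snake.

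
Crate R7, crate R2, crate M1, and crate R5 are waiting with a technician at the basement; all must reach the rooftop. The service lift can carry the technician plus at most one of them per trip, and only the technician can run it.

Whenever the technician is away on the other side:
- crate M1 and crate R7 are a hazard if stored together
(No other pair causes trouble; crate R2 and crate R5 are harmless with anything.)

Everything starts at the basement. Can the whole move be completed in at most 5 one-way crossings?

No

Counting alone: the technician can take at most 1 across per trip to the rooftop, so moving all 4 needs at least 4 loaded trips out, with a return between consecutive ones — at least 7 crossings.
Since 5 < 7, 5 crossings cannot be enough. (The shortest complete plan in fact takes 7:)
1. Technician goes to the rooftop with crate R7.  [the basement: crate M1, crate R2, crate R5 | the rooftop: crate R7]
2. Technician goes back to the basement alone.  [the basement: crate M1, crate R2, crate R5 | the rooftop: crate R7]
3. Technician goes to the rooftop with crate R2.  [the basement: crate M1, crate R5 | the rooftop: crate R2, crate R7]
4. Technician goes back to the basement alone.  [the basement: crate M1, crate R5 | the rooftop: crate R2, crate R7]
5. Technician goes to the rooftop with crate R5.  [the basement: crate M1 | the rooftop: crate R2, crate R5, crate R7]
6. Technician goes back to the basement alone.  [the basement: crate M1 | the rooftop: crate R2, crate R5, crate R7]
7. Technician goes to the rooftop with crate M1.  [the basement: — | the rooftop: crate M1, crate R2, crate R5, crate R7]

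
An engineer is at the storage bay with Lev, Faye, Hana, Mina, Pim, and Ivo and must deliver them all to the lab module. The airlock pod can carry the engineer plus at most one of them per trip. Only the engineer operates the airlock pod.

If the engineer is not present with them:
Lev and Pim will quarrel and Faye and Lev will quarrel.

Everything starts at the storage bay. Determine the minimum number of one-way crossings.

Counting alone: the engineer can take at most 1 across per trip to the lab module, so moving all 6 needs at least 6 loaded trips out, with a return between consecutive ones — at least 11 crossings.
The safety rule pushes this higher. Following every safe sequence of crossings, the most of the 6 that can be at the lab module as the airlock pod arrives there on crossing 11 is 5 — never all 6.
So no plan with fewer than 13 crossings exists, and this one achieves 13:
1. Engineer goes to the lab module with Lev.  [the storage bay: Faye, Hana, Ivo, Mina, Pim | the lab module: Lev]
2. Engineer goes back to the storage bay alone.  [the storage bay: Faye, Hana, Ivo, Mina, Pim | the lab module: Lev]
3. Engineer goes to the lab module with Faye.  [the storage bay: Hana, Ivo, Mina, Pim | the lab module: Faye, Lev]
4. Engineer goes back to the storage bay with Lev.  [the storage bay: Hana, Ivo, Lev, Mina, Pim | the lab module: Faye]
5. Engineer goes to the lab module with Pim.  [the storage bay: Hana, Ivo, Lev, Mina | the lab module: Faye, Pim]
6. Engineer goes back to the storage bay alone.  [the storage bay: Hana, Ivo, Lev, Mina | the lab module: Faye, Pim]
7. Engineer goes to the lab module with Hana.  [the storage bay: Ivo, Lev, Mina | the lab module: Faye, Hana, Pim]
8. Engineer goes back to the storage bay alone.  [the storage bay: Ivo, Lev, Mina | the lab module: Faye, Hana, Pim]
9. Engineer goes to the lab module with Mina.  [the storage bay: Ivo, Lev | the lab module: Faye, Hana, Mina, Pim]
10. Engineer goes back to the storage bay alone.  [the storage bay: Ivo, Lev | the lab module: Faye, Hana, Mina, Pim]
11. Engineer goes to the lab module with Ivo.  [the storage bay: Lev | the lab module: Faye, Hana, Ivo, Mina, Pim]
12. Engineer goes back to the storage bay alone.  [the storage bay: Lev | the lab module: Faye, Hana, Ivo, Mina, Pim]
13. Engineer goes to the lab module with Lev.  [the storage bay: — | the lab module: Faye, Hana, Ivo, Lev, Mina, Pim]

13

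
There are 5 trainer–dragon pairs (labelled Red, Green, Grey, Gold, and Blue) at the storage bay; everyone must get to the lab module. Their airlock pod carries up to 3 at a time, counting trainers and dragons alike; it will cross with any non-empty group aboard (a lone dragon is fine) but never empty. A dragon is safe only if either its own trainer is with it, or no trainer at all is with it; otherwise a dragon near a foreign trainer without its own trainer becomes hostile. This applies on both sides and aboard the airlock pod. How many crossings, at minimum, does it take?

Counting alone: each trip to the lab module takes at most 3 across and each return brings at least 1 back, so after t trips out (and t−1 returns) at most 3t − (t−1) of the 10 are across; that first reaches 10 at t = 5, so at least 9 crossings are needed.
The safety rule pushes this higher. Following every safe sequence of crossings, the most of the 10 that can be at the lab module as the airlock pod arrives there on crossing 9 is 9 — never all 10.
So no plan with fewer than 11 crossings exists, and this one achieves 11:
1. dragon Red and trainer Red cross → the lab module.
2. trainer Red crosses ← the storage bay.
3. dragon Gold, dragon Green, and dragon Grey cross → the lab module.
4. dragon Red crosses ← the storage bay.
5. trainer Gold, trainer Green, and trainer Grey cross → the lab module.
6. dragon Green and trainer Green cross ← the storage bay.
7. trainer Blue, trainer Green, and trainer Red cross → the lab module.
8. dragon Grey crosses ← the storage bay.
9. dragon Green and dragon Red cross → the lab module.
10. dragon Red crosses ← the storage bay.
11. dragon Blue, dragon Grey, and dragon Red cross → the lab module.

11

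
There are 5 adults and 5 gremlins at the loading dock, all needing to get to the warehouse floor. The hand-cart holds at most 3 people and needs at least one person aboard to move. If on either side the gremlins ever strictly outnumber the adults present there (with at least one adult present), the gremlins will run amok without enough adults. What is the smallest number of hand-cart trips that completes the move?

11

Counting alone: each trip to the warehouse floor takes at most 3 across and each return brings at least 1 back, so after t trips out (and t−1 returns) at most 3t − (t−1) of the 10 are across; that first reaches 10 at t = 5, so at least 9 crossings are needed.
The safety rule pushes this higher. Following every safe sequence of crossings, the most of the 10 that can be at the warehouse floor as the hand-cart arrives there on crossing 9 is 9 — never all 10.
So no plan with fewer than 11 crossings exists, and this one achieves 11:
1. 2 gremlins → the warehouse floor.  (the loading dock: 5A 3G; the warehouse floor: 0A 2G)
2. 1 gremlin ← the loading dock.  (the loading dock: 5A 4G; the warehouse floor: 0A 1G)
3. 3 gremlins → the warehouse floor.  (the loading dock: 5A 1G; the warehouse floor: 0A 4G)
4. 1 gremlin ← the loading dock.  (the loading dock: 5A 2G; the warehouse floor: 0A 3G)
5. 3 adults → the warehouse floor.  (the loading dock: 2A 2G; the warehouse floor: 3A 3G)
6. 1 adult and 1 gremlin ← the loading dock.  (the loading dock: 3A 3G; the warehouse floor: 2A 2G)
7. 3 adults → the warehouse floor.  (the loading dock: 0A 3G; the warehouse floor: 5A 2G)
8. 1 gremlin ← the loading dock.  (the loading dock: 0A 4G; the warehouse floor: 5A 1G)
9. 2 gremlins → the warehouse floor.  (the loading dock: 0A 2G; the warehouse floor: 5A 3G)
10. 1 gremlin ← the loading dock.  (the loading dock: 0A 3G; the warehouse floor: 5A 2G)
11. 3 gremlins → the warehouse floor.  (the loading dock: 0A 0G; the warehouse floor: 5A 5G)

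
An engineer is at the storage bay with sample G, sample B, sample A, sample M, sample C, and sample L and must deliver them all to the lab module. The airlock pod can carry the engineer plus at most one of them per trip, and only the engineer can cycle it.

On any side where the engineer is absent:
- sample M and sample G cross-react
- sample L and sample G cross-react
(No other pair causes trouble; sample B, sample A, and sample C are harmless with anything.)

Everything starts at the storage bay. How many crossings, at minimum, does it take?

13

Counting alone: the engineer can take at most 1 across per trip to the lab module, so moving all 6 needs at least 6 loaded trips out, with a return between consecutive ones — at least 11 crossings.
The safety rule pushes this higher. Following every safe sequence of crossings, the most of the 6 that can be at the lab module as the airlock pod arrives there on crossing 11 is 5 — never all 6.
So no plan with fewer than 13 crossings exists, and this one achieves 13:
1. Engineer goes to the lab module with sample G.  [the storage bay: sample A, sample B, sample C, sample L, sample M | the lab module: sample G]
2. Engineer goes back to the storage bay alone.  [the storage bay: sample A, sample B, sample C, sample L, sample M | the lab module: sample G]
3. Engineer goes to the lab module with sample B.  [the storage bay: sample A, sample C, sample L, sample M | the lab module: sample B, sample G]
4. Engineer goes back to the storage bay alone.  [the storage bay: sample A, sample C, sample L, sample M | the lab module: sample B, sample G]
5. Engineer goes to the lab module with sample A.  [the storage bay: sample C, sample L, sample M | the lab module: sample A, sample B, sample G]
6. Engineer goes back to the storage bay alone.  [the storage bay: sample C, sample L, sample M | the lab module: sample A, sample B, sample G]
7. Engineer goes to the lab module with sample M.  [the storage bay: sample C, sample L | the lab module: sample A, sample B, sample G, sample M]
8. Engineer goes back to the storage bay with sample G.  [the storage bay: sample C, sample G, sample L | the lab module: sample A, sample B, sample M]
9. Engineer goes to the lab module with sample L.  [the storage bay: sample C, sample G | the lab module: sample A, sample B, sample L, sample M]
10. Engineer goes back to the storage bay alone.  [the storage bay: sample C, sample G | the lab module: sample A, sample B, sample L, sample M]
11. Engineer goes to the lab module with sample C.  [the storage bay: sample G | the lab module: sample A, sample B, sample C, sample L, sample M]
12. Engineer goes back to the storage bay alone.  [the storage bay: sample G | the lab module: sample A, sample B, sample C, sample L, sample M]
13. Engineer goes to the lab module with sample G.  [the storage bay: — | the lab module: sample A, sample B, sample C, sample G, sample L, sample M]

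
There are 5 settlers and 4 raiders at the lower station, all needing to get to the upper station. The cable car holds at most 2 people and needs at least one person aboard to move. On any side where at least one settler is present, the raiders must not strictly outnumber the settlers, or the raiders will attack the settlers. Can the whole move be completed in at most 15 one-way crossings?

Yes

Yes — this plan uses 15 crossings (≤ 15):
1. 2 raiders → the upper station.  (the lower station: 5S 2R; the upper station: 0S 2R)
2. 1 raider ← the lower station.  (the lower station: 5S 3R; the upper station: 0S 1R)
3. 2 raiders → the upper station.  (the lower station: 5S 1R; the upper station: 0S 3R)
4. 1 raider ← the lower station.  (the lower station: 5S 2R; the upper station: 0S 2R)
5. 2 settlers → the upper station.  (the lower station: 3S 2R; the upper station: 2S 2R)
6. 1 raider ← the lower station.  (the lower station: 3S 3R; the upper station: 2S 1R)
7. 1 settler and 1 raider → the upper station.  (the lower station: 2S 2R; the upper station: 3S 2R)
8. 1 settler ← the lower station.  (the lower station: 3S 2R; the upper station: 2S 2R)
9. 1 settler and 1 raider → the upper station.  (the lower station: 2S 1R; the upper station: 3S 3R)
10. 1 raider ← the lower station.  (the lower station: 2S 2R; the upper station: 3S 2R)
11. 1 settler and 1 raider → the upper station.  (the lower station: 1S 1R; the upper station: 4S 3R)
12. 1 settler ← the lower station.  (the lower station: 2S 1R; the upper station: 3S 3R)
13. 1 settler and 1 raider → the upper station.  (the lower station: 1S 0R; the upper station: 4S 4R)
14. 1 raider ← the lower station.  (the lower station: 1S 1R; the upper station: 4S 3R)
15. 1 settler and 1 raider → the upper station.  (the lower station: 0S 0R; the upper station: 5S 4R)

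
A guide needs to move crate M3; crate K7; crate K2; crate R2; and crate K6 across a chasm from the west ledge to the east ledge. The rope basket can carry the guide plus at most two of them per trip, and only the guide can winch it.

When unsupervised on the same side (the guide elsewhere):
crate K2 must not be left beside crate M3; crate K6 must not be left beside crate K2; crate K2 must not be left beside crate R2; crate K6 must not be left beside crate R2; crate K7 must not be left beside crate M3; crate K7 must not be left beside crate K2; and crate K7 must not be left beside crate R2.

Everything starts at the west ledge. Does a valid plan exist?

No

Whatever the first load, the items left behind include a forbidden pair without the guide. No opening move is safe, so no plan exists.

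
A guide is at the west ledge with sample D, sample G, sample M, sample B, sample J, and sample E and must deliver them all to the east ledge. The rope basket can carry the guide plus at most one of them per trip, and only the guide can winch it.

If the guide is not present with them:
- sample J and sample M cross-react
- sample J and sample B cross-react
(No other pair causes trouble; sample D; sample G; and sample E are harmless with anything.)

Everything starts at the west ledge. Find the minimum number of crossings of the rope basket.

Counting alone: the guide can take at most 1 across per trip to the east ledge, so moving all 6 needs at least 6 loaded trips out, with a return between consecutive ones — at least 11 crossings.
The safety rule pushes this higher. Following every safe sequence of crossings, the most of the 6 that can be at the east ledge as the rope basket arrives there on crossing 11 is 5 — never all 6.
So no plan with fewer than 13 crossings exists, and this one achieves 13:
1. Guide goes to the east ledge with sample J.
2. Guide goes back to the west ledge alone.
3. Guide goes to the east ledge with sample D.
4. Guide goes back to the west ledge alone.
5. Guide goes to the east ledge with sample G.
6. Guide goes back to the west ledge alone.
7. Guide goes to the east ledge with sample M.
8. Guide goes back to the west ledge with sample J.
9. Guide goes to the east ledge with sample B.
10. Guide goes back to the west ledge alone.
11. Guide goes to the east ledge with sample E.
12. Guide goes back to the west ledge alone.
13. Guide goes to the east ledge with sample J.

13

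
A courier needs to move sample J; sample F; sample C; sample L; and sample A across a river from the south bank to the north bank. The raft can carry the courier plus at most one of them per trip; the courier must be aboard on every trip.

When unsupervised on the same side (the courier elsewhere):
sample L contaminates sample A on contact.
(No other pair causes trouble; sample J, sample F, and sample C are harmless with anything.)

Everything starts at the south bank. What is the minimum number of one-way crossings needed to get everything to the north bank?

Counting alone: the courier can take at most 1 across per trip to the north bank, so moving all 5 needs at least 5 loaded trips out, with a return between consecutive ones — at least 9 crossings.
The plan below uses exactly 9 crossings, so it is optimal:
1. Courier goes to the north bank with sample L.  [the south bank: sample A, sample C, sample F, sample J | the north bank: sample L]
2. Courier goes back to the south bank alone.  [the south bank: sample A, sample C, sample F, sample J | the north bank: sample L]
3. Courier goes to the north bank with sample J.  [the south bank: sample A, sample C, sample F | the north bank: sample J, sample L]
4. Courier goes back to the south bank alone.  [the south bank: sample A, sample C, sample F | the north bank: sample J, sample L]
5. Courier goes to the north bank with sample F.  [the south bank: sample A, sample C | the north bank: sample F, sample J, sample L]
6. Courier goes back to the south bank alone.  [the south bank: sample A, sample C | the north bank: sample F, sample J, sample L]
7. Courier goes to the north bank with sample C.  [the south bank: sample A | the north bank: sample C, sample F, sample J, sample L]
8. Courier goes back to the south bank alone.  [the south bank: sample A | the north bank: sample C, sample F, sample J, sample L]
9. Courier goes to the north bank with sample A.  [the south bank: — | the north bank: sample A, sample C, sample F, sample J, sample L]

9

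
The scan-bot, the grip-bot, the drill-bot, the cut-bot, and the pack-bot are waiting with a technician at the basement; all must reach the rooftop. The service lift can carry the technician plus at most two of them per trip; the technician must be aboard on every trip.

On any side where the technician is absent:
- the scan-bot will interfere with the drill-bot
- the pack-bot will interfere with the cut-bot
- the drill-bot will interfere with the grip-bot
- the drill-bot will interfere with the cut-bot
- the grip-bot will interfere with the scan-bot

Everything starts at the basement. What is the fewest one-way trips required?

impossible

Whatever the first load, the items left behind include a forbidden pair without the technician. No opening move is safe, so no plan exists.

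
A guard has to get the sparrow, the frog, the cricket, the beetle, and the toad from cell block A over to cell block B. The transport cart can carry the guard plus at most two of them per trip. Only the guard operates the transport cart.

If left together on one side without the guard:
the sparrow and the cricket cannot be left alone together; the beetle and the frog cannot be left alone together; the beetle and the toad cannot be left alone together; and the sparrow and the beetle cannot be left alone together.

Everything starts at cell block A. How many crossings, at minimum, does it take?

Counting alone: the guard can take at most 2 across per trip to cell block B, so moving all 5 needs at least 3 loaded trips out, with a return between consecutive ones — at least 5 crossings.
The plan below uses exactly 5 crossings, so it is optimal:
1. Guard goes to cell block B with the beetle and the sparrow.
2. Guard goes back to cell block A with the beetle.
3. Guard goes to cell block B with the frog and the toad.
4. Guard goes back to cell block A alone.
5. Guard goes to cell block B with the beetle and the cricket.

5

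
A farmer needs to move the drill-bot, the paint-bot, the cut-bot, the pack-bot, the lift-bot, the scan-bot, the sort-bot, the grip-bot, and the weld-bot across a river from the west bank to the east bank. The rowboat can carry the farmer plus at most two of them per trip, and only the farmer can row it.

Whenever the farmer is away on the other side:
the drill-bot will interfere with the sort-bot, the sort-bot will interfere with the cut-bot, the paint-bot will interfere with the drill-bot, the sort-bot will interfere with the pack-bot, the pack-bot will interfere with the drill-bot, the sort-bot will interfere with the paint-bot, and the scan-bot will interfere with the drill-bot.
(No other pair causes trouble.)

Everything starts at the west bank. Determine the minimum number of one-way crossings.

15

Counting alone: the farmer can take at most 2 across per trip to the east bank, so moving all 9 needs at least 5 loaded trips out, with a return between consecutive ones — at least 9 crossings.
The safety rule pushes this higher. Following every safe sequence of crossings, the most of the 9 that can be at the east bank as the rowboat arrives there on crossings 9, 11, 13 is 6, 7, 8 respectively — never all 9.
So no plan with fewer than 15 crossings exists, and this one achieves 15:
1. Farmer goes to the east bank with the drill-bot and the sort-bot.  [the west bank: the cut-bot, the grip-bot, the lift-bot, the pack-bot, the paint-bot, the scan-bot, the weld-bot | the east bank: the drill-bot, the sort-bot]
2. Farmer goes back to the west bank with the drill-bot.  [the west bank: the cut-bot, the drill-bot, the grip-bot, the lift-bot, the pack-bot, the paint-bot, the scan-bot, the weld-bot | the east bank: the sort-bot]
3. Farmer goes to the east bank with the cut-bot and the drill-bot.  [the west bank: the grip-bot, the lift-bot, the pack-bot, the paint-bot, the scan-bot, the weld-bot | the east bank: the cut-bot, the drill-bot, the sort-bot]
4. Farmer goes back to the west bank with the sort-bot.  [the west bank: the grip-bot, the lift-bot, the pack-bot, the paint-bot, the scan-bot, the sort-bot, the weld-bot | the east bank: the cut-bot, the drill-bot]
5. Farmer goes to the east bank with the pack-bot and the paint-bot.  [the west bank: the grip-bot, the lift-bot, the scan-bot, the sort-bot, the weld-bot | the east bank: the cut-bot, the drill-bot, the pack-bot, the paint-bot]
6. Farmer goes back to the west bank with the drill-bot.  [the west bank: the drill-bot, the grip-bot, the lift-bot, the scan-bot, the sort-bot, the weld-bot | the east bank: the cut-bot, the pack-bot, the paint-bot]
7. Farmer goes to the east bank with the drill-bot and the lift-bot.  [the west bank: the grip-bot, the scan-bot, the sort-bot, the weld-bot | the east bank: the cut-bot, the drill-bot, the lift-bot, the pack-bot, the paint-bot]
8. Farmer goes back to the west bank with the drill-bot.  [the west bank: the drill-bot, the grip-bot, the scan-bot, the sort-bot, the weld-bot | the east bank: the cut-bot, the lift-bot, the pack-bot, the paint-bot]
9. Farmer goes to the east bank with the drill-bot and the scan-bot.  [the west bank: the grip-bot, the sort-bot, the weld-bot | the east bank: the cut-bot, the drill-bot, the lift-bot, the pack-bot, the paint-bot, the scan-bot]
10. Farmer goes back to the west bank with the drill-bot.  [the west bank: the drill-bot, the grip-bot, the sort-bot, the weld-bot | the east bank: the cut-bot, the lift-bot, the pack-bot, the paint-bot, the scan-bot]
11. Farmer goes to the east bank with the drill-bot and the grip-bot.  [the west bank: the sort-bot, the weld-bot | the east bank: the cut-bot, the drill-bot, the grip-bot, the lift-bot, the pack-bot, the paint-bot, the scan-bot]
12. Farmer goes back to the west bank with the drill-bot.  [the west bank: the drill-bot, the sort-bot, the weld-bot | the east bank: the cut-bot, the grip-bot, the lift-bot, the pack-bot, the paint-bot, the scan-bot]
13. Farmer goes to the east bank with the drill-bot and the weld-bot.  [the west bank: the sort-bot | the east bank: the cut-bot, the drill-bot, the grip-bot, the lift-bot, the pack-bot, the paint-bot, the scan-bot, the weld-bot]
14. Farmer goes back to the west bank with the drill-bot.  [the west bank: the drill-bot, the sort-bot | the east bank: the cut-bot, the grip-bot, the lift-bot, the pack-bot, the paint-bot, the scan-bot, the weld-bot]
15. Farmer goes to the east bank with the drill-bot and the sort-bot.  [the west bank: — | the east bank: the cut-bot, the drill-bot, the grip-bot, the lift-bot, the pack-bot, the paint-bot, the scan-bot, the sort-bot, the weld-bot]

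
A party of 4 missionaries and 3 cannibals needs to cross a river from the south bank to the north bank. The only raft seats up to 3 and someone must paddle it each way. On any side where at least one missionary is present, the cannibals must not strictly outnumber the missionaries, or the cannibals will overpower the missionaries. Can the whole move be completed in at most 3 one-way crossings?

No

Counting alone: each trip to the north bank takes at most 3 across and each return brings at least 1 back, so after t trips out (and t−1 returns) at most 3t − (t−1) of the 7 are across; that first reaches 7 at t = 3, so at least 5 crossings are needed.
Since 3 < 5, 3 crossings cannot be enough. (The shortest complete plan in fact takes 5:)
1. 3 cannibals → the north bank.  (the south bank: 4M 0C; the north bank: 0M 3C)
2. 1 cannibal ← the south bank.  (the south bank: 4M 1C; the north bank: 0M 2C)
3. 3 missionaries → the north bank.  (the south bank: 1M 1C; the north bank: 3M 2C)
4. 1 missionary ← the south bank.  (the south bank: 2M 1C; the north bank: 2M 2C)
5. 2 missionaries and 1 cannibal → the north bank.  (the south bank: 0M 0C; the north bank: 4M 3C)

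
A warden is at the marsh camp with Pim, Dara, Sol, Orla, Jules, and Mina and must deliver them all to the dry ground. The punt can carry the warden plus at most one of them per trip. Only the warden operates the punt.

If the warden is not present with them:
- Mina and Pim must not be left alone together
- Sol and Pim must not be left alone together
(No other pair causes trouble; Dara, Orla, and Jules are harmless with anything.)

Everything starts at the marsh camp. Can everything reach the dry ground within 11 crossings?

Counting alone: the warden can take at most 1 across per trip to the dry ground, so moving all 6 needs at least 6 loaded trips out, with a return between consecutive ones — at least 11 crossings.
The safety rule pushes this higher. Following every safe sequence of crossings, the most of the 6 that can be at the dry ground as the punt arrives there on crossing 11 is 5 — never all 6.
So the move cannot be finished within 11 crossings. (The shortest complete plan takes 13:)
1. Warden goes to the dry ground with Pim.  [the marsh camp: Dara, Jules, Mina, Orla, Sol | the dry ground: Pim]
2. Warden goes back to the marsh camp alone.  [the marsh camp: Dara, Jules, Mina, Orla, Sol | the dry ground: Pim]
3. Warden goes to the dry ground with Dara.  [the marsh camp: Jules, Mina, Orla, Sol | the dry ground: Dara, Pim]
4. Warden goes back to the marsh camp alone.  [the marsh camp: Jules, Mina, Orla, Sol | the dry ground: Dara, Pim]
5. Warden goes to the dry ground with Sol.  [the marsh camp: Jules, Mina, Orla | the dry ground: Dara, Pim, Sol]
6. Warden goes back to the marsh camp with Pim.  [the marsh camp: Jules, Mina, Orla, Pim | the dry ground: Dara, Sol]
7. Warden goes to the dry ground with Mina.  [the marsh camp: Jules, Orla, Pim | the dry ground: Dara, Mina, Sol]
8. Warden goes back to the marsh camp alone.  [the marsh camp: Jules, Orla, Pim | the dry ground: Dara, Mina, Sol]
9. Warden goes to the dry ground with Orla.  [the marsh camp: Jules, Pim | the dry ground: Dara, Mina, Orla, Sol]
10. Warden goes back to the marsh camp alone.  [the marsh camp: Jules, Pim | the dry ground: Dara, Mina, Orla, Sol]
11. Warden goes to the dry ground with Jules.  [the marsh camp: Pim | the dry ground: Dara, Jules, Mina, Orla, Sol]
12. Warden goes back to the marsh camp alone.  [the marsh camp: Pim | the dry ground: Dara, Jules, Mina, Orla, Sol]
13. Warden goes to the dry ground with Pim.  [the marsh camp: — | the dry ground: Dara, Jules, Mina, Orla, Pim, Sol]

No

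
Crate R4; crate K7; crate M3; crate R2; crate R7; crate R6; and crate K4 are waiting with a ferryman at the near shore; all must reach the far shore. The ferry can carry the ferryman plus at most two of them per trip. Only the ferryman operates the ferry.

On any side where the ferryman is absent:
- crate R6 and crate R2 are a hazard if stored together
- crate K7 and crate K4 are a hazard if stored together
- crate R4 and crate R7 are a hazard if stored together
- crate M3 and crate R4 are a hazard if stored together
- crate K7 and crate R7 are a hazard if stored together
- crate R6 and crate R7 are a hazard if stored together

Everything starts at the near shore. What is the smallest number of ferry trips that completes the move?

impossible

Whatever the first load, the items left behind include a forbidden pair without the ferryman. No opening move is safe, so no plan exists.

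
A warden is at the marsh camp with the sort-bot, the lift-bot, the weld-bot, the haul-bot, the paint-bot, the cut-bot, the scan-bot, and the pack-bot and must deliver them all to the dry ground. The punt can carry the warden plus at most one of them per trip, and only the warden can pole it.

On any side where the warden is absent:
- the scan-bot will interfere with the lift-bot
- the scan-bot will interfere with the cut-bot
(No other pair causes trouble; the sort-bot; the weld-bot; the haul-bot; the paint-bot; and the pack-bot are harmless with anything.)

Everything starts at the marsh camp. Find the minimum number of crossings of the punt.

17

Counting alone: the warden can take at most 1 across per trip to the dry ground, so moving all 8 needs at least 8 loaded trips out, with a return between consecutive ones — at least 15 crossings.
The safety rule pushes this higher. Following every safe sequence of crossings, the most of the 8 that can be at the dry ground as the punt arrives there on crossing 15 is 7 — never all 8.
So no plan with fewer than 17 crossings exists, and this one achieves 17:
1. Warden goes to the dry ground with the scan-bot.
2. Warden goes back to the marsh camp alone.
3. Warden goes to the dry ground with the sort-bot.
4. Warden goes back to the marsh camp alone.
5. Warden goes to the dry ground with the lift-bot.
6. Warden goes back to the marsh camp with the scan-bot.
7. Warden goes to the dry ground with the cut-bot.
8. Warden goes back to the marsh camp alone.
9. Warden goes to the dry ground with the weld-bot.
10. Warden goes back to the marsh camp alone.
11. Warden goes to the dry ground with the haul-bot.
12. Warden goes back to the marsh camp alone.
13. Warden goes to the dry ground with the paint-bot.
14. Warden goes back to the marsh camp alone.
15. Warden goes to the dry ground with the pack-bot.
16. Warden goes back to the marsh camp alone.
17. Warden goes to the dry ground with the scan-bot.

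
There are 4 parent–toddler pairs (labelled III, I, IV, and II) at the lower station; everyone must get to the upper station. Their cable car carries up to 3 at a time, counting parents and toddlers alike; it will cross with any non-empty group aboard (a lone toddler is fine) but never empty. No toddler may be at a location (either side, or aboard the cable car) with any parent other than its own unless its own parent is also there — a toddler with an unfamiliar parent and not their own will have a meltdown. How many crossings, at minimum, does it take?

9

Counting alone: each trip to the upper station takes at most 3 across and each return brings at least 1 back, so after t trips out (and t−1 returns) at most 3t − (t−1) of the 8 are across; that first reaches 8 at t = 4, so at least 7 crossings are needed.
The safety rule pushes this higher. Following every safe sequence of crossings, the most of the 8 that can be at the upper station as the cable car arrives there on crossing 7 is 7 — never all 8.
So no plan with fewer than 9 crossings exists, and this one achieves 9:
1. parent III and toddler III cross → the upper station.
2. parent III crosses ← the lower station.
3. parent I, parent III, and toddler I cross → the upper station.
4. parent III and toddler III cross ← the lower station.
5. parent II, parent III, and parent IV cross → the upper station.
6. toddler I crosses ← the lower station.
7. toddler I and toddler III cross → the upper station.
8. toddler III crosses ← the lower station.
9. toddler II, toddler III, and toddler IV cross → the upper station.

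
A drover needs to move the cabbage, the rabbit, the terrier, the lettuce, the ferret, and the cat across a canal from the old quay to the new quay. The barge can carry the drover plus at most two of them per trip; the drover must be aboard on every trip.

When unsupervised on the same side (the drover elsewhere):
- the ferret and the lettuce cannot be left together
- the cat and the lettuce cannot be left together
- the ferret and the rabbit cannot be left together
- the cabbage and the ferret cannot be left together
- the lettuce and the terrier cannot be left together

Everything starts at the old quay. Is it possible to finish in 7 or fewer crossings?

Yes

Yes — this plan uses 7 crossings (≤ 7):
1. Drover goes to the new quay with the ferret and the lettuce.
2. Drover goes back to the old quay with the lettuce.
3. Drover goes to the new quay with the cat and the terrier.
4. Drover goes back to the old quay alone.
5. Drover goes to the new quay with the cabbage and the rabbit.
6. Drover goes back to the old quay with the ferret.
7. Drover goes to the new quay with the ferret and the lettuce.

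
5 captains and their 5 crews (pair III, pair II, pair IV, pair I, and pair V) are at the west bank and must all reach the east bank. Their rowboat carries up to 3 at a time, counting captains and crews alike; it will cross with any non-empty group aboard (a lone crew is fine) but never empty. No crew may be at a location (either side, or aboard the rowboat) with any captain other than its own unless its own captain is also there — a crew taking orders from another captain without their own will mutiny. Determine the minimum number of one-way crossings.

Counting alone: each trip to the east bank takes at most 3 across and each return brings at least 1 back, so after t trips out (and t−1 returns) at most 3t − (t−1) of the 10 are across; that first reaches 10 at t = 5, so at least 9 crossings are needed.
The safety rule pushes this higher. Following every safe sequence of crossings, the most of the 10 that can be at the east bank as the rowboat arrives there on crossing 9 is 9 — never all 10.
So no plan with fewer than 11 crossings exists, and this one achieves 11:
1. captain III and crew III cross → the east bank.
2. captain III crosses ← the west bank.
3. crew I, crew II, and crew IV cross → the east bank.
4. crew III crosses ← the west bank.
5. captain I, captain II, and captain IV cross → the east bank.
6. captain II and crew II cross ← the west bank.
7. captain II, captain III, and captain V cross → the east bank.
8. crew IV crosses ← the west bank.
9. crew II and crew III cross → the east bank.
10. crew III crosses ← the west bank.
11. crew III, crew IV, and crew V cross → the east bank.

11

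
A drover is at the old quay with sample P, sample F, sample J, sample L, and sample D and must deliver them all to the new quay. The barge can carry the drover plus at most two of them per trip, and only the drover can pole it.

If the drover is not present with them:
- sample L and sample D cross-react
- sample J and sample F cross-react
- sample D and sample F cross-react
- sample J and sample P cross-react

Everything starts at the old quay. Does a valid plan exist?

1. Drover goes to the new quay with sample D and sample J.  [the old quay: sample F, sample L, sample P | the new quay: sample D, sample J]
2. Drover goes back to the old quay alone.  [the old quay: sample F, sample L, sample P | the new quay: sample D, sample J]
3. Drover goes to the new quay with sample P.  [the old quay: sample F, sample L | the new quay: sample D, sample J, sample P]
4. Drover goes back to the old quay with sample J.  [the old quay: sample F, sample J, sample L | the new quay: sample D, sample P]
5. Drover goes to the new quay with sample F and sample L.  [the old quay: sample J | the new quay: sample D, sample F, sample L, sample P]
6. Drover goes back to the old quay with sample D.  [the old quay: sample D, sample J | the new quay: sample F, sample L, sample P]
7. Drover goes to the new quay with sample D and sample J.  [the old quay: — | the new quay: sample D, sample F, sample J, sample L, sample P]

Yes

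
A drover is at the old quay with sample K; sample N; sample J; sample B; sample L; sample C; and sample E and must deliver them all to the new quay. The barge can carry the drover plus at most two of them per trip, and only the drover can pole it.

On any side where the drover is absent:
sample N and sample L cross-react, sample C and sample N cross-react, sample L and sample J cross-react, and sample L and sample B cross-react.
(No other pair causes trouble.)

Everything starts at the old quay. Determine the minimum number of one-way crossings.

7

Counting alone: the drover can take at most 2 across per trip to the new quay, so moving all 7 needs at least 4 loaded trips out, with a return between consecutive ones — at least 7 crossings.
The plan below uses exactly 7 crossings, so it is optimal:
1. Drover goes to the new quay with sample L and sample N.
2. Drover goes back to the old quay with sample L.
3. Drover goes to the new quay with sample B and sample J.
4. Drover goes back to the old quay alone.
5. Drover goes to the new quay with sample E and sample K.
6. Drover goes back to the old quay alone.
7. Drover goes to the new quay with sample C and sample L.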